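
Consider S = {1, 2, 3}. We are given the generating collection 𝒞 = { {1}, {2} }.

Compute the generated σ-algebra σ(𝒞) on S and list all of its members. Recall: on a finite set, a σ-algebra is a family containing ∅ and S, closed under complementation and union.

σ(𝒞) = { ∅, {1}, {2}, {3}, {1,2}, {1,3}, {2,3}, S }

Working:
Seed the family with 𝒞 together with ∅ and S: { ∅, {1}, {2}, S }.
Round 1: 3 new —
  {1,2}  = {1} ∪ {2}
  {1,3}  = ᶜ of {2}
  {2,3}  = ᶜ of {1}
  — 7 sets.
Round 2 adds 1:
  {3}  = ᶜ of {1,2}
  — 8 sets.
Round 3: stable.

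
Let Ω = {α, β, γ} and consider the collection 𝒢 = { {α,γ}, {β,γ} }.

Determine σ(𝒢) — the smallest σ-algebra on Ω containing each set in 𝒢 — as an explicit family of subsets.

|σ(𝒢)| = 8.  σ(𝒢) = { ∅, {α}, {β}, {γ}, {α,β}, {α,γ}, {β,γ}, Ω }

Check:
Take S₀ = 𝒢 ∪ {∅, Ω} = { ∅, {α,γ}, {β,γ}, Ω }.
Pass 1: 2 new —
  {α}  = {β,γ}ᶜ
  {β}  = {α,γ}ᶜ
  [6 total]
Pass 2: +1 →
  {α,β}  = {β} ∪ {α}
  [7 total]
Pass 3. New:
  {γ}  = {α,β}ᶜ
  [8 total]
Pass 4: already closed under ᶜ and ∪.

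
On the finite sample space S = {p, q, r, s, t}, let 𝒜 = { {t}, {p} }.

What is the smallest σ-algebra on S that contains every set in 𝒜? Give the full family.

Answer: σ(𝒜) = { {}, {p}, {t}, {p,t}, {q,r,s}, {p,q,r,s}, {q,r,s,t}, S }

Check:
Seed the family with 𝒜 together with ∅ and S: { {}, {p}, {t}, S }.
Pass 1. New:
  {p,t}  = {p} ∪ {t}
  {p,q,r,s}  = S∖{t}
  {q,r,s,t}  = S∖{p}
  |family| = 7
Pass 2 (1 new):
  {q,r,s}  = S∖{p,t}
  |family| = 8
After Pass 3 the family is unchanged; done.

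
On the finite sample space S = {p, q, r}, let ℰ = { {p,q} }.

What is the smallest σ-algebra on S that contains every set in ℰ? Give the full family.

σ(ℰ) = { ∅, {r}, {p,q}, S }

Derivation:
Start: ℰ ∪ {∅, S} = { ∅, {p,q}, S }.
Step 1 adds 1:
  {r}  = complement {p,q}
  (now 4)
Step 2: already closed under ᶜ and ∪.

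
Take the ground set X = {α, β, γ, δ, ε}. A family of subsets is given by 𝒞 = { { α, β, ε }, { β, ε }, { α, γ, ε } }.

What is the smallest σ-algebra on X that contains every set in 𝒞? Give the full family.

σ(𝒞) (32 sets): { ∅, { α }, { β }, { γ }, { δ }, { ε }, { α, β }, { α, γ }, { α, δ }, { α, ε }, { β, γ }, { β, δ }, { β, ε }, { γ, δ }, { γ, ε }, { δ, ε }, { α, β, γ }, { α, β, δ }, { α, β, ε }, { α, γ, δ }, { α, γ, ε }, { α, δ, ε }, { β, γ, δ }, { β, γ, ε }, { β, δ, ε }, { γ, δ, ε }, { α, β, γ, δ }, { α, β, γ, ε }, { α, β, δ, ε }, { α, γ, δ, ε }, { β, γ, δ, ε }, X }

Working:
Take S₀ = 𝒞 ∪ {∅, X} = { ∅, { β, ε }, { α, β, ε }, { α, γ, ε }, X }.
Pass 1 adds 4:
  { β, δ }  = complement { α, γ, ε }
  { γ, δ }  = complement { α, β, ε }
  { α, γ, δ }  = complement { β, ε }
  { α, β, γ, ε }  = { α, β, ε } ∪ { α, γ, ε }
  (now 9)
Pass 2 adds 7:
  { δ }  = complement { α, β, γ, ε }
  { β, γ, δ }  = { γ, δ } ∪ { β, δ }
  { β, δ, ε }  = { β, ε } ∪ { β, δ }
  { α, β, γ, δ }  = { α, γ, δ } ∪ { β, δ }
  { α, β, δ, ε }  = { α, β, ε } ∪ { β, δ }
  { α, γ, δ, ε }  = { γ, δ } ∪ { α, γ, ε }
  { β, γ, δ, ε }  = { β, ε } ∪ { γ, δ }
  (now 16)
Pass 3: +6 →
  { α }  = complement { β, γ, δ, ε }
  { β }  = complement { α, γ, δ, ε }
  { γ }  = complement { α, β, δ, ε }
  { ε }  = complement { α, β, γ, δ }
  { α, γ }  = complement { β, δ, ε }
  { α, ε }  = complement { β, γ, δ }
  (now 22)
Pass 4. New:
  { α, β }  = { β } ∪ { α }
  { α, δ }  = { δ } ∪ { α }
  { β, γ }  = { β } ∪ { γ }
  { γ, ε }  = { ε } ∪ { γ }
  { δ, ε }  = { ε } ∪ { δ }
  { α, β, γ }  = { β } ∪ { α, γ }
  { α, β, δ }  = { β, δ } ∪ { α }
  { α, δ, ε }  = { α, ε } ∪ { δ }
  { β, γ, ε }  = { β, ε } ∪ { γ }
  { γ, δ, ε }  = { γ, δ } ∪ { ε }
  (now 32)
Pass 5: no new sets; the family is a σ-algebra.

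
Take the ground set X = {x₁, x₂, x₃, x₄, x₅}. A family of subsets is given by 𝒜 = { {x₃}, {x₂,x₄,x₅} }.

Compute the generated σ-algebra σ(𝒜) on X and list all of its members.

σ(𝒜) (8 sets): { ∅, {x₁}, {x₃}, {x₁,x₃}, {x₂,x₄,x₅}, {x₁,x₂,x₄,x₅}, {x₂,x₃,x₄,x₅}, X }

Working:
Take S₀ = 𝒜 ∪ {∅, X} = { ∅, {x₃}, {x₂,x₄,x₅}, X }.
Round 1 adds 3:
  {x₁,x₃}  = ᶜ of {x₂,x₄,x₅}
  {x₁,x₂,x₄,x₅}  = ᶜ of {x₃}
  {x₂,x₃,x₄,x₅}  = {x₃} ∪ {x₂,x₄,x₅}
  [7 total]
Round 2: 1 new —
  {x₁}  = ᶜ of {x₂,x₃,x₄,x₅}
  [8 total]
Round 3 adds nothing — fixpoint reached.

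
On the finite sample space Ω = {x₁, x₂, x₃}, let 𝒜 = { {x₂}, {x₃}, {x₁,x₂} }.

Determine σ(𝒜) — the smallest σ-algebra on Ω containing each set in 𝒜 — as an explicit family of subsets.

Take S₀ = 𝒜 ∪ {∅, Ω} = { {}, {x₂}, {x₃}, {x₁,x₂}, Ω }.
Step 1 (2 new):
  {x₁,x₃}  = Ω∖{x₂}
  {x₂,x₃}  = {x₃} ∪ {x₂}
  (now 7)
Step 2: +1 →
  {x₁}  = Ω∖{x₂,x₃}
  (now 8)
Step 3: closed — nothing new.

Hence σ(𝒜) has 8 members: { {}, {x₁}, {x₂}, {x₃}, {x₁,x₂}, {x₁,x₃}, {x₂,x₃}, Ω }.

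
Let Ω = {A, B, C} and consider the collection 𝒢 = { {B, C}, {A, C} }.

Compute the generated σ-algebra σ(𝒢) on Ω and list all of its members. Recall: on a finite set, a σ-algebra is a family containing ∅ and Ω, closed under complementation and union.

Start: 𝒢 ∪ {∅, Ω} = { ∅, {A, C}, {B, C}, Ω }.
Pass 1 (2 new):
  {A}  = complement {B, C}
  {B}  = complement {A, C}
  — 6 sets.
Pass 2: 1 new —
  {A, B}  = {B} ∪ {A}
  — 7 sets.
Pass 3: +1 →
  {C}  = complement {A, B}
  — 8 sets.
Pass 4: no new sets; the family is a σ-algebra.

Hence σ(𝒢) has 8 members: { ∅, {A}, {B}, {C}, {A, B}, {A, C}, {B, C}, Ω }.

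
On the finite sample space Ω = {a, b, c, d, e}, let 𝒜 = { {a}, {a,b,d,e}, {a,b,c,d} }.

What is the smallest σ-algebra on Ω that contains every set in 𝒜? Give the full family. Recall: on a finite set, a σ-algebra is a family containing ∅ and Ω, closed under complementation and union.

Seed the family with 𝒜 together with ∅ and Ω: { {}, {a}, {a,b,c,d}, {a,b,d,e}, Ω }.
Iteration 1: +3 →
  {c}  = {a,b,d,e}ᶜ
  {e}  = {a,b,c,d}ᶜ
  {b,c,d,e}  = {a}ᶜ
  |family| = 8
Iteration 2: +3 →
  {a,c}  = {c} ∪ {a}
  {a,e}  = {e} ∪ {a}
  {c,e}  = {c} ∪ {e}
  |family| = 11
Iteration 3: +4 →
  {a,b,d}  = {c,e}ᶜ
  {a,c,e}  = {c} ∪ {a,e}
  {b,c,d}  = {a,e}ᶜ
  {b,d,e}  = {a,c}ᶜ
  |family| = 15
Iteration 4. New:
  {b,d}  = {a,c,e}ᶜ
  |family| = 16
Iteration 5 adds nothing — fixpoint reached.

|σ(𝒜)| = 16.  σ(𝒜) = { {}, {a}, {c}, {e}, {a,c}, {a,e}, {b,d}, {c,e}, {a,b,d}, {a,c,e}, {b,c,d}, {b,d,e}, {a,b,c,d}, {a,b,d,e}, {b,c,d,e}, Ω }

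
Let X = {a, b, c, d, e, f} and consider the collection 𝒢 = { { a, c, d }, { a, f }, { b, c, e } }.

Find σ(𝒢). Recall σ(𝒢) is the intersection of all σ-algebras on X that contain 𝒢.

σ(𝒢) (32 sets): { {  }, { a }, { c }, { d }, { f }, { a, c }, { a, d }, { a, f }, { b, e }, { c, d }, { c, f }, { d, f }, { a, b, e }, { a, c, d }, { a, c, f }, { a, d, f }, { b, c, e }, { b, d, e }, { b, e, f }, { c, d, f }, { a, b, c, e }, { a, b, d, e }, { a, b, e, f }, { a, c, d, f }, { b, c, d, e }, { b, c, e, f }, { b, d, e, f }, { a, b, c, d, e }, { a, b, c, e, f }, { a, b, d, e, f }, { b, c, d, e, f }, X }

Working:
Seed the family with 𝒢 together with ∅ and X: { {  }, { a, f }, { a, c, d }, { b, c, e }, X }.
Pass 1 adds 6:
  { a, d, f }  = X∖{ b, c, e }
  { b, e, f }  = X∖{ a, c, d }
  { a, c, d, f }  = { a, c, d } ∪ { a, f }
  { b, c, d, e }  = X∖{ a, f }
  { a, b, c, d, e }  = { a, c, d } ∪ { b, c, e }
  { a, b, c, e, f }  = { b, c, e } ∪ { a, f }
  [11 total]
Pass 2: 7 new —
  { d }  = X∖{ a, b, c, e, f }
  { f }  = X∖{ a, b, c, d, e }
  { b, e }  = X∖{ a, c, d, f }
  { a, b, e, f }  = { a, f } ∪ { b, e, f }
  { b, c, e, f }  = { b, e, f } ∪ { b, c, e }
  { a, b, d, e, f }  = { b, e, f } ∪ { a, d, f }
  { b, c, d, e, f }  = { b, e, f } ∪ { b, c, d, e }
  [18 total]
Pass 3: +7 →
  { a }  = X∖{ b, c, d, e, f }
  { c }  = X∖{ a, b, d, e, f }
  { a, d }  = X∖{ b, c, e, f }
  { c, d }  = X∖{ a, b, e, f }
  { d, f }  = { d } ∪ { f }
  { b, d, e }  = { b, e } ∪ { d }
  { b, d, e, f }  = { d } ∪ { b, e, f }
  [25 total]
Pass 4: 7 new —
  { a, c }  = X∖{ b, d, e, f }
  { c, f }  = { f } ∪ { c }
  { a, b, e }  = { b, e } ∪ { a }
  { a, c, f }  = X∖{ b, d, e }
  { c, d, f }  = { c, d } ∪ { f }
  { a, b, c, e }  = X∖{ d, f }
  { a, b, d, e }  = { b, e } ∪ { a, d }
  [32 total]
Pass 5: closed — nothing new.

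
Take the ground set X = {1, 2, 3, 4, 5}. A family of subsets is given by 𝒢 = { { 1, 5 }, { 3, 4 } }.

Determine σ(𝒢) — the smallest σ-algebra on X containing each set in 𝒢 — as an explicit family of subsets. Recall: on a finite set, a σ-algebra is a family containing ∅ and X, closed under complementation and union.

Seed the family with 𝒢 together with ∅ and X: { {}, { 1, 5 }, { 3, 4 }, X }.
Round 1: 3 new —
  { 1, 2, 5 }  = { 3, 4 }ᶜ
  { 2, 3, 4 }  = { 1, 5 }ᶜ
  { 1, 3, 4, 5 }  = { 1, 5 } ∪ { 3, 4 }
  — 7 sets.
Round 2 adds 1:
  { 2 }  = { 1, 3, 4, 5 }ᶜ
  — 8 sets.
Round 3: already closed under ᶜ and ∪.

Hence σ(𝒢) has 8 members: { {}, { 2 }, { 1, 5 }, { 3, 4 }, { 1, 2, 5 }, { 2, 3, 4 }, { 1, 3, 4, 5 }, X }.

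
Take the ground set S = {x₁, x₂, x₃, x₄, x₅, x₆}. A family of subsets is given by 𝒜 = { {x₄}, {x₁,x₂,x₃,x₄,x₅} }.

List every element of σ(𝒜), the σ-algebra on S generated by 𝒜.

σ(𝒜) (8 sets): { {}, {x₄}, {x₆}, {x₄,x₆}, {x₁,x₂,x₃,x₅}, {x₁,x₂,x₃,x₄,x₅}, {x₁,x₂,x₃,x₅,x₆}, S }

Trace:
Seed the family with 𝒜 together with ∅ and S: { {}, {x₄}, {x₁,x₂,x₃,x₄,x₅}, S }.
Pass 1: 2 new —
  {x₆}  = complement {x₁,x₂,x₃,x₄,x₅}
  {x₁,x₂,x₃,x₅,x₆}  = complement {x₄}
  — 6 sets.
Pass 2: 1 new —
  {x₄,x₆}  = {x₄} ∪ {x₆}
  — 7 sets.
Pass 3 adds 1:
  {x₁,x₂,x₃,x₅}  = complement {x₄,x₆}
  — 8 sets.
Pass 4 adds nothing — fixpoint reached.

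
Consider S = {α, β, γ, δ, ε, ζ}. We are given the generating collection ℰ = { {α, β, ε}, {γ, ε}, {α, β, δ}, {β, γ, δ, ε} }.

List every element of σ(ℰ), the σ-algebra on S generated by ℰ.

Seed the family with ℰ together with ∅ and S: { {}, {γ, ε}, {α, β, δ}, {α, β, ε}, {β, γ, δ, ε}, S }.
Iteration 1 adds 7:
  {α, ζ}  = ᶜ of {β, γ, δ, ε}
  {γ, δ, ζ}  = ᶜ of {α, β, ε}
  {γ, ε, ζ}  = ᶜ of {α, β, δ}
  {α, β, γ, ε}  = {α, β, ε} ∪ {γ, ε}
  {α, β, δ, ε}  = {α, β, ε} ∪ {α, β, δ}
  {α, β, δ, ζ}  = ᶜ of {γ, ε}
  {α, β, γ, δ, ε}  = {α, β, ε} ∪ {β, γ, δ, ε}
  — 13 sets.
Iteration 2 (11 new):
  {ζ}  = ᶜ of {α, β, γ, δ, ε}
  {γ, ζ}  = ᶜ of {α, β, δ, ε}
  {δ, ζ}  = ᶜ of {α, β, γ, ε}
  {α, β, ε, ζ}  = {α, ζ} ∪ {α, β, ε}
  {α, γ, δ, ζ}  = {α, ζ} ∪ {γ, δ, ζ}
  {α, γ, ε, ζ}  = {α, ζ} ∪ {γ, ε, ζ}
  {γ, δ, ε, ζ}  = {γ, ε, ζ} ∪ {γ, δ, ζ}
  {α, β, γ, δ, ζ}  = {α, β, δ, ζ} ∪ {γ, δ, ζ}
  {α, β, γ, ε, ζ}  = {α, ζ} ∪ {α, β, γ, ε}
  {α, β, δ, ε, ζ}  = {α, β, δ, ζ} ∪ {α, β, δ, ε}
  {β, γ, δ, ε, ζ}  = {β, γ, δ, ε} ∪ {γ, ε, ζ}
  — 24 sets.
Iteration 3 adds 11:
  {α}  = ᶜ of {β, γ, δ, ε, ζ}
  {γ}  = ᶜ of {α, β, δ, ε, ζ}
  {δ}  = ᶜ of {α, β, γ, ε, ζ}
  {ε}  = ᶜ of {α, β, γ, δ, ζ}
  {α, β}  = ᶜ of {γ, δ, ε, ζ}
  {β, δ}  = ᶜ of {α, γ, ε, ζ}
  {β, ε}  = ᶜ of {α, γ, δ, ζ}
  {γ, δ}  = ᶜ of {α, β, ε, ζ}
  {α, γ, ζ}  = {α, ζ} ∪ {γ, ζ}
  {α, δ, ζ}  = {α, ζ} ∪ {δ, ζ}
  {α, γ, δ, ε, ζ}  = {α, ζ} ∪ {γ, δ, ε, ζ}
  — 35 sets.
Iteration 4 adds 24:
  {β}  = ᶜ of {α, γ, δ, ε, ζ}
  {α, γ}  = {α} ∪ {γ}
  {α, δ}  = {α} ∪ {δ}
  {α, ε}  = {α} ∪ {ε}
  {δ, ε}  = {ε} ∪ {δ}
  {ε, ζ}  = {ζ} ∪ {ε}
  {α, β, γ}  = {α, β} ∪ {γ}
  {α, β, ζ}  = {α, β} ∪ {α, ζ}
  {α, γ, δ}  = {γ, δ} ∪ {α}
  {α, γ, ε}  = {α} ∪ {γ, ε}
  {α, ε, ζ}  = {α, ζ} ∪ {ε}
  {β, γ, δ}  = {γ, δ} ∪ {β, δ}
  {β, γ, ε}  = ᶜ of {α, δ, ζ}
  {β, δ, ε}  = ᶜ of {α, γ, ζ}
  {β, δ, ζ}  = {ζ} ∪ {β, δ}
  {β, ε, ζ}  = {β, ε} ∪ {ζ}
  {γ, δ, ε}  = {γ, δ} ∪ {ε}
  {δ, ε, ζ}  = {ε} ∪ {δ, ζ}
  {α, β, γ, δ}  = {γ, δ} ∪ {α, β}
  {α, β, γ, ζ}  = {α, β} ∪ {α, γ, ζ}
  {α, δ, ε, ζ}  = {α, δ, ζ} ∪ {ε}
  {β, γ, δ, ζ}  = {γ, ζ} ∪ {β, δ}
  {β, γ, ε, ζ}  = {β, ε} ∪ {γ, ε, ζ}
  {β, δ, ε, ζ}  = {β, ε} ∪ {δ, ζ}
  — 59 sets.
Iteration 5: 5 new —
  {β, γ}  = ᶜ of {α, δ, ε, ζ}
  {β, ζ}  = {β} ∪ {ζ}
  {α, δ, ε}  = {δ, ε} ∪ {α, δ}
  {β, γ, ζ}  = {β} ∪ {γ, ζ}
  {α, γ, δ, ε}  = {γ, δ, ε} ∪ {α, γ, ε}
  — 64 sets.
Iteration 6: stable.

Hence σ(ℰ) has 64 members: { {}, {α}, {β}, {γ}, {δ}, {ε}, {ζ}, {α, β}, {α, γ}, {α, δ}, {α, ε}, {α, ζ}, {β, γ}, {β, δ}, {β, ε}, {β, ζ}, {γ, δ}, {γ, ε}, {γ, ζ}, {δ, ε}, {δ, ζ}, {ε, ζ}, {α, β, γ}, {α, β, δ}, {α, β, ε}, {α, β, ζ}, {α, γ, δ}, {α, γ, ε}, {α, γ, ζ}, {α, δ, ε}, {α, δ, ζ}, {α, ε, ζ}, {β, γ, δ}, {β, γ, ε}, {β, γ, ζ}, {β, δ, ε}, {β, δ, ζ}, {β, ε, ζ}, {γ, δ, ε}, {γ, δ, ζ}, {γ, ε, ζ}, {δ, ε, ζ}, {α, β, γ, δ}, {α, β, γ, ε}, {α, β, γ, ζ}, {α, β, δ, ε}, {α, β, δ, ζ}, {α, β, ε, ζ}, {α, γ, δ, ε}, {α, γ, δ, ζ}, {α, γ, ε, ζ}, {α, δ, ε, ζ}, {β, γ, δ, ε}, {β, γ, δ, ζ}, {β, γ, ε, ζ}, {β, δ, ε, ζ}, {γ, δ, ε, ζ}, {α, β, γ, δ, ε}, {α, β, γ, δ, ζ}, {α, β, γ, ε, ζ}, {α, β, δ, ε, ζ}, {α, γ, δ, ε, ζ}, {β, γ, δ, ε, ζ}, S }.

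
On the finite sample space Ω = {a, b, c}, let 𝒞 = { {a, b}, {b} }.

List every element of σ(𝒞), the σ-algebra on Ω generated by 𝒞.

Start: 𝒞 ∪ {∅, Ω} = { ∅, {b}, {a, b}, Ω }.
Round 1 adds 2:
  {c}  = ᶜ of {a, b}
  {a, c}  = ᶜ of {b}
  [6 total]
Round 2 (1 new):
  {b, c}  = {c} ∪ {b}
  [7 total]
Round 3 (1 new):
  {a}  = ᶜ of {b, c}
  [8 total]
Round 4 adds nothing — fixpoint reached.

Hence σ(𝒞) has 8 members: { ∅, {a}, {b}, {c}, {a, b}, {a, c}, {b, c}, Ω }.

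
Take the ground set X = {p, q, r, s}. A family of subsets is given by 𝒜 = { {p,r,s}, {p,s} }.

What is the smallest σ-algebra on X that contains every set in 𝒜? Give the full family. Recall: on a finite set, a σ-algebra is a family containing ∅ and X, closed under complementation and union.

σ(𝒜) = { {}, {q}, {r}, {p,s}, {q,r}, {p,q,s}, {p,r,s}, X }

Derivation:
Begin from { {}, {p,s}, {p,r,s}, X } (that is, 𝒜 plus ∅ and X).
Pass 1. New:
  {q}  = {p,r,s}ᶜ
  {q,r}  = {p,s}ᶜ
Pass 2: 1 new —
  {p,q,s}  = {p,s} ∪ {q}
Pass 3: +1 →
  {r}  = {p,q,s}ᶜ
Pass 4: already closed under ᶜ and ∪.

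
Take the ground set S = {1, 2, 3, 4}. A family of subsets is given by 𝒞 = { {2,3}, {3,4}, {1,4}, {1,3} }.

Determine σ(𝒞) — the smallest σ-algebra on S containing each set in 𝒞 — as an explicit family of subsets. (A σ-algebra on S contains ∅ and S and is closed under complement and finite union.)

σ(𝒞) (16 sets): { {}, {1}, {2}, {3}, {4}, {1,2}, {1,3}, {1,4}, {2,3}, {2,4}, {3,4}, {1,2,3}, {1,2,4}, {1,3,4}, {2,3,4}, S }

Working:
Initial family (6 sets): { {}, {1,3}, {1,4}, {2,3}, {3,4}, S }.
Iteration 1: +5 →
  {1,2}  = ᶜ of {3,4}
  {2,4}  = ᶜ of {1,3}
  {1,2,3}  = {2,3} ∪ {1,3}
  {1,3,4}  = {3,4} ∪ {1,4}
  {2,3,4}  = {3,4} ∪ {2,3}
Iteration 2 adds 4:
  {1}  = ᶜ of {2,3,4}
  {2}  = ᶜ of {1,3,4}
  {4}  = ᶜ of {1,2,3}
  {1,2,4}  = {1,2} ∪ {1,4}
Iteration 3: 1 new —
  {3}  = ᶜ of {1,2,4}
Iteration 4 adds nothing — fixpoint reached.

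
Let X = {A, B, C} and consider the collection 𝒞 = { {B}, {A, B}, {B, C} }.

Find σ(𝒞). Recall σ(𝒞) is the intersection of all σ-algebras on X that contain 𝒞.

|σ(𝒞)| = 8.  σ(𝒞) = { ∅, {A}, {B}, {C}, {A, B}, {A, C}, {B, C}, X }

Working:
Initial family (5 sets): { ∅, {B}, {A, B}, {B, C}, X }.
Iteration 1. New:
  {A}  = X∖{B, C}
  {C}  = X∖{A, B}
  {A, C}  = X∖{B}
  (now 8)
Iteration 2: already closed under ᶜ and ∪.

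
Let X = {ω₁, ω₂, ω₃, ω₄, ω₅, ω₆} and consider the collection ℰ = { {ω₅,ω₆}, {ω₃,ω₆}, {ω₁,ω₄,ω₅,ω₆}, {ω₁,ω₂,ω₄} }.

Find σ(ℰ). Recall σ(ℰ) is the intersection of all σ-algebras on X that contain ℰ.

Start: ℰ ∪ {∅, X} = { {}, {ω₃,ω₆}, {ω₅,ω₆}, {ω₁,ω₂,ω₄}, {ω₁,ω₄,ω₅,ω₆}, X }.
Step 1. New:
  {ω₂,ω₃}  = {ω₁,ω₄,ω₅,ω₆}ᶜ
  {ω₃,ω₅,ω₆}  = {ω₁,ω₂,ω₄}ᶜ
  {ω₁,ω₂,ω₃,ω₄}  = {ω₅,ω₆}ᶜ
  {ω₁,ω₂,ω₄,ω₅}  = {ω₃,ω₆}ᶜ
  {ω₁,ω₂,ω₃,ω₄,ω₆}  = {ω₃,ω₆} ∪ {ω₁,ω₂,ω₄}
  {ω₁,ω₂,ω₄,ω₅,ω₆}  = {ω₅,ω₆} ∪ {ω₁,ω₂,ω₄}
  {ω₁,ω₃,ω₄,ω₅,ω₆}  = {ω₃,ω₆} ∪ {ω₁,ω₄,ω₅,ω₆}
  [13 total]
Step 2. New:
  {ω₂}  = {ω₁,ω₃,ω₄,ω₅,ω₆}ᶜ
  {ω₃}  = {ω₁,ω₂,ω₄,ω₅,ω₆}ᶜ
  {ω₅}  = {ω₁,ω₂,ω₃,ω₄,ω₆}ᶜ
  {ω₂,ω₃,ω₆}  = {ω₂,ω₃} ∪ {ω₃,ω₆}
  {ω₂,ω₃,ω₅,ω₆}  = {ω₅,ω₆} ∪ {ω₂,ω₃}
  {ω₁,ω₂,ω₃,ω₄,ω₅}  = {ω₁,ω₂,ω₄,ω₅} ∪ {ω₂,ω₃}
  [19 total]
Step 3 adds 7:
  {ω₆}  = {ω₁,ω₂,ω₃,ω₄,ω₅}ᶜ
  {ω₁,ω₄}  = {ω₂,ω₃,ω₅,ω₆}ᶜ
  {ω₂,ω₅}  = {ω₂} ∪ {ω₅}
  {ω₃,ω₅}  = {ω₅} ∪ {ω₃}
  {ω₁,ω₄,ω₅}  = {ω₂,ω₃,ω₆}ᶜ
  {ω₂,ω₃,ω₅}  = {ω₅} ∪ {ω₂,ω₃}
  {ω₂,ω₅,ω₆}  = {ω₅,ω₆} ∪ {ω₂}
  [26 total]
Step 4 adds 6:
  {ω₂,ω₆}  = {ω₂} ∪ {ω₆}
  {ω₁,ω₃,ω₄}  = {ω₂,ω₅,ω₆}ᶜ
  {ω₁,ω₄,ω₆}  = {ω₂,ω₃,ω₅}ᶜ
  {ω₁,ω₂,ω₄,ω₆}  = {ω₃,ω₅}ᶜ
  {ω₁,ω₃,ω₄,ω₅}  = {ω₁,ω₄,ω₅} ∪ {ω₃}
  {ω₁,ω₃,ω₄,ω₆}  = {ω₂,ω₅}ᶜ
  [32 total]
After Step 5 the family is unchanged; done.

σ(ℰ) = { {}, {ω₂}, {ω₃}, {ω₅}, {ω₆}, {ω₁,ω₄}, {ω₂,ω₃}, {ω₂,ω₅}, {ω₂,ω₆}, {ω₃,ω₅}, {ω₃,ω₆}, {ω₅,ω₆}, {ω₁,ω₂,ω₄}, {ω₁,ω₃,ω₄}, {ω₁,ω₄,ω₅}, {ω₁,ω₄,ω₆}, {ω₂,ω₃,ω₅}, {ω₂,ω₃,ω₆}, {ω₂,ω₅,ω₆}, {ω₃,ω₅,ω₆}, {ω₁,ω₂,ω₃,ω₄}, {ω₁,ω₂,ω₄,ω₅}, {ω₁,ω₂,ω₄,ω₆}, {ω₁,ω₃,ω₄,ω₅}, {ω₁,ω₃,ω₄,ω₆}, {ω₁,ω₄,ω₅,ω₆}, {ω₂,ω₃,ω₅,ω₆}, {ω₁,ω₂,ω₃,ω₄,ω₅}, {ω₁,ω₂,ω₃,ω₄,ω₆}, {ω₁,ω₂,ω₄,ω₅,ω₆}, {ω₁,ω₃,ω₄,ω₅,ω₆}, X }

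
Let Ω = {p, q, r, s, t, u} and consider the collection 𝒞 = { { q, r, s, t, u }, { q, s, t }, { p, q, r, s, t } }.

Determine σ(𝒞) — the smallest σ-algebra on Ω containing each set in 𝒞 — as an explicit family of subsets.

Initial family (5 sets): { {  }, { q, s, t }, { p, q, r, s, t }, { q, r, s, t, u }, Ω }.
Round 1: +3 →
  { p }  = Ω∖{ q, r, s, t, u }
  { u }  = Ω∖{ p, q, r, s, t }
  { p, r, u }  = Ω∖{ q, s, t }
  |family| = 8
Round 2 adds 3:
  { p, u }  = { p } ∪ { u }
  { p, q, s, t }  = { q, s, t } ∪ { p }
  { q, s, t, u }  = { q, s, t } ∪ { u }
  |family| = 11
Round 3 (4 new):
  { p, r }  = Ω∖{ q, s, t, u }
  { r, u }  = Ω∖{ p, q, s, t }
  { q, r, s, t }  = Ω∖{ p, u }
  { p, q, s, t, u }  = { q, s, t, u } ∪ { p, u }
  |family| = 15
Round 4 (1 new):
  { r }  = Ω∖{ p, q, s, t, u }
  |family| = 16
Round 5: already closed under ᶜ and ∪.

Hence σ(𝒞) has 16 members: { {  }, { p }, { r }, { u }, { p, r }, { p, u }, { r, u }, { p, r, u }, { q, s, t }, { p, q, s, t }, { q, r, s, t }, { q, s, t, u }, { p, q, r, s, t }, { p, q, s, t, u }, { q, r, s, t, u }, Ω }.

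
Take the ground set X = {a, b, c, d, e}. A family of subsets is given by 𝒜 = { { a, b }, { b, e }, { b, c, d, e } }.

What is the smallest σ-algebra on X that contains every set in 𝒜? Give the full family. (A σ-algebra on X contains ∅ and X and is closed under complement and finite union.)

σ(𝒜) (16 sets): { {  }, { a }, { b }, { e }, { a, b }, { a, e }, { b, e }, { c, d }, { a, b, e }, { a, c, d }, { b, c, d }, { c, d, e }, { a, b, c, d }, { a, c, d, e }, { b, c, d, e }, X }

Working:
Begin from { {  }, { a, b }, { b, e }, { b, c, d, e }, X } (that is, 𝒜 plus ∅ and X).
Pass 1: 4 new —
  { a }  = ᶜ of { b, c, d, e }
  { a, b, e }  = { b, e } ∪ { a, b }
  { a, c, d }  = ᶜ of { b, e }
  { c, d, e }  = ᶜ of { a, b }
  [9 total]
Pass 2 (3 new):
  { c, d }  = ᶜ of { a, b, e }
  { a, b, c, d }  = { a, b } ∪ { a, c, d }
  { a, c, d, e }  = { c, d, e } ∪ { a, c, d }
  [12 total]
Pass 3: 2 new —
  { b }  = ᶜ of { a, c, d, e }
  { e }  = ᶜ of { a, b, c, d }
  [14 total]
Pass 4 (2 new):
  { a, e }  = { e } ∪ { a }
  { b, c, d }  = { c, d } ∪ { b }
  [16 total]
After Pass 5 the family is unchanged; done.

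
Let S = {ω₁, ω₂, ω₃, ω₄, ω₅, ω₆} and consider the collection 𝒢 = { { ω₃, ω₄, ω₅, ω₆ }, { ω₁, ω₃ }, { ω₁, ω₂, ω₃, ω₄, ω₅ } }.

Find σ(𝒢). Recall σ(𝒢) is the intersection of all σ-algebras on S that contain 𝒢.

Seed the family with 𝒢 together with ∅ and S: { ∅, { ω₁, ω₃ }, { ω₃, ω₄, ω₅, ω₆ }, { ω₁, ω₂, ω₃, ω₄, ω₅ }, S }.
Iteration 1: 4 new —
  { ω₆ }  = S∖{ ω₁, ω₂, ω₃, ω₄, ω₅ }
  { ω₁, ω₂ }  = S∖{ ω₃, ω₄, ω₅, ω₆ }
  { ω₂, ω₄, ω₅, ω₆ }  = S∖{ ω₁, ω₃ }
  { ω₁, ω₃, ω₄, ω₅, ω₆ }  = { ω₁, ω₃ } ∪ { ω₃, ω₄, ω₅, ω₆ }
  |family| = 9
Iteration 2: +6 →
  { ω₂ }  = S∖{ ω₁, ω₃, ω₄, ω₅, ω₆ }
  { ω₁, ω₂, ω₃ }  = { ω₁, ω₂ } ∪ { ω₁, ω₃ }
  { ω₁, ω₂, ω₆ }  = { ω₁, ω₂ } ∪ { ω₆ }
  { ω₁, ω₃, ω₆ }  = { ω₆ } ∪ { ω₁, ω₃ }
  { ω₁, ω₂, ω₄, ω₅, ω₆ }  = { ω₁, ω₂ } ∪ { ω₂, ω₄, ω₅, ω₆ }
  { ω₂, ω₃, ω₄, ω₅, ω₆ }  = { ω₃, ω₄, ω₅, ω₆ } ∪ { ω₂, ω₄, ω₅, ω₆ }
  |family| = 15
Iteration 3: +7 →
  { ω₁ }  = S∖{ ω₂, ω₃, ω₄, ω₅, ω₆ }
  { ω₃ }  = S∖{ ω₁, ω₂, ω₄, ω₅, ω₆ }
  { ω₂, ω₆ }  = { ω₂ } ∪ { ω₆ }
  { ω₂, ω₄, ω₅ }  = S∖{ ω₁, ω₃, ω₆ }
  { ω₃, ω₄, ω₅ }  = S∖{ ω₁, ω₂, ω₆ }
  { ω₄, ω₅, ω₆ }  = S∖{ ω₁, ω₂, ω₃ }
  { ω₁, ω₂, ω₃, ω₆ }  = { ω₁, ω₂, ω₃ } ∪ { ω₁, ω₃, ω₆ }
  |family| = 22
Iteration 4 adds 9:
  { ω₁, ω₆ }  = { ω₆ } ∪ { ω₁ }
  { ω₂, ω₃ }  = { ω₂ } ∪ { ω₃ }
  { ω₃, ω₆ }  = { ω₆ } ∪ { ω₃ }
  { ω₄, ω₅ }  = S∖{ ω₁, ω₂, ω₃, ω₆ }
  { ω₂, ω₃, ω₆ }  = { ω₂, ω₆ } ∪ { ω₃ }
  { ω₁, ω₂, ω₄, ω₅ }  = { ω₂, ω₄, ω₅ } ∪ { ω₁, ω₂ }
  { ω₁, ω₃, ω₄, ω₅ }  = S∖{ ω₂, ω₆ }
  { ω₁, ω₄, ω₅, ω₆ }  = { ω₄, ω₅, ω₆ } ∪ { ω₁ }
  { ω₂, ω₃, ω₄, ω₅ }  = { ω₃, ω₄, ω₅ } ∪ { ω₂ }
  |family| = 31
Iteration 5. New:
  { ω₁, ω₄, ω₅ }  = S∖{ ω₂, ω₃, ω₆ }
  |family| = 32
Iteration 6: stable.

Hence σ(𝒢) has 32 members: { ∅, { ω₁ }, { ω₂ }, { ω₃ }, { ω₆ }, { ω₁, ω₂ }, { ω₁, ω₃ }, { ω₁, ω₆ }, { ω₂, ω₃ }, { ω₂, ω₆ }, { ω₃, ω₆ }, { ω₄, ω₅ }, { ω₁, ω₂, ω₃ }, { ω₁, ω₂, ω₆ }, { ω₁, ω₃, ω₆ }, { ω₁, ω₄, ω₅ }, { ω₂, ω₃, ω₆ }, { ω₂, ω₄, ω₅ }, { ω₃, ω₄, ω₅ }, { ω₄, ω₅, ω₆ }, { ω₁, ω₂, ω₃, ω₆ }, { ω₁, ω₂, ω₄, ω₅ }, { ω₁, ω₃, ω₄, ω₅ }, { ω₁, ω₄, ω₅, ω₆ }, { ω₂, ω₃, ω₄, ω₅ }, { ω₂, ω₄, ω₅, ω₆ }, { ω₃, ω₄, ω₅, ω₆ }, { ω₁, ω₂, ω₃, ω₄, ω₅ }, { ω₁, ω₂, ω₄, ω₅, ω₆ }, { ω₁, ω₃, ω₄, ω₅, ω₆ }, { ω₂, ω₃, ω₄, ω₅, ω₆ }, S }.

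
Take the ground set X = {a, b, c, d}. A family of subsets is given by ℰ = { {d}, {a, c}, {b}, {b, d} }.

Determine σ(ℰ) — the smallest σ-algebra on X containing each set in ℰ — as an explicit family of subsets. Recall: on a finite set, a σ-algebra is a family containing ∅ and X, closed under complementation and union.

Seed the family with ℰ together with ∅ and X: { {}, {b}, {d}, {a, c}, {b, d}, X }.
Round 1: 2 new —
  {a, b, c}  = complement {d}
  {a, c, d}  = complement {b}
  (now 8)
Round 2: stable.

Hence σ(ℰ) has 8 members: { {}, {b}, {d}, {a, c}, {b, d}, {a, b, c}, {a, c, d}, X }.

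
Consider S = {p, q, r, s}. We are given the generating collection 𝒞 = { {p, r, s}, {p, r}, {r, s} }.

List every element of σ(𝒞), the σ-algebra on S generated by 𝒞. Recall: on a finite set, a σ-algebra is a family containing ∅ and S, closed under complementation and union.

Seed the family with 𝒞 together with ∅ and S: { {}, {p, r}, {r, s}, {p, r, s}, S }.
Pass 1: 3 new —
  {q}  = {p, r, s}ᶜ
  {p, q}  = {r, s}ᶜ
  {q, s}  = {p, r}ᶜ
  (now 8)
Pass 2. New:
  {p, q, r}  = {q} ∪ {p, r}
  {p, q, s}  = {p, q} ∪ {q, s}
  {q, r, s}  = {q} ∪ {r, s}
  (now 11)
Pass 3: +3 →
  {p}  = {q, r, s}ᶜ
  {r}  = {p, q, s}ᶜ
  {s}  = {p, q, r}ᶜ
  (now 14)
Pass 4: 2 new —
  {p, s}  = {s} ∪ {p}
  {q, r}  = {r} ∪ {q}
  (now 16)
Pass 5 adds nothing — fixpoint reached.

|σ(𝒞)| = 16.  σ(𝒞) = { {}, {p}, {q}, {r}, {s}, {p, q}, {p, r}, {p, s}, {q, r}, {q, s}, {r, s}, {p, q, r}, {p, q, s}, {p, r, s}, {q, r, s}, S }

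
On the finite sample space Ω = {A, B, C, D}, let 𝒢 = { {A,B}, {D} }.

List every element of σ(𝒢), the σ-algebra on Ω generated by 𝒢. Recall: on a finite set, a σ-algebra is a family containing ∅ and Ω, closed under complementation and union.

Take S₀ = 𝒢 ∪ {∅, Ω} = { {}, {D}, {A,B}, Ω }.
Round 1: 3 new —
  {C,D}  = {A,B}ᶜ
  {A,B,C}  = {D}ᶜ
  {A,B,D}  = {A,B} ∪ {D}
Round 2 adds 1:
  {C}  = {A,B,D}ᶜ
Round 3 adds nothing — fixpoint reached.

|σ(𝒢)| = 8.  σ(𝒢) = { {}, {C}, {D}, {A,B}, {C,D}, {A,B,C}, {A,B,D}, Ω }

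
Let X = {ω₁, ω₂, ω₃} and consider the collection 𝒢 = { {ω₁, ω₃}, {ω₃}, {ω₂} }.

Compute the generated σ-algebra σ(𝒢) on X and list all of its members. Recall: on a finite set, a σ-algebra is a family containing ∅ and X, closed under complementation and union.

Answer: σ(𝒢) = { ∅, {ω₁}, {ω₂}, {ω₃}, {ω₁, ω₂}, {ω₁, ω₃}, {ω₂, ω₃}, X }

Trace:
Initial family (5 sets): { ∅, {ω₂}, {ω₃}, {ω₁, ω₃}, X }.
Iteration 1: 2 new —
  {ω₁, ω₂}  = {ω₃}ᶜ
  {ω₂, ω₃}  = {ω₃} ∪ {ω₂}
Iteration 2 (1 new):
  {ω₁}  = {ω₂, ω₃}ᶜ
Iteration 3: closed — nothing new.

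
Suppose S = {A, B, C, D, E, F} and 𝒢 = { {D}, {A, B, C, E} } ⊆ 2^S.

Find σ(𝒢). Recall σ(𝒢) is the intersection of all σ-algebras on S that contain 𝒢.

σ(𝒢) (8 sets): { {}, {D}, {F}, {D, F}, {A, B, C, E}, {A, B, C, D, E}, {A, B, C, E, F}, S }

Check:
Initial family (4 sets): { {}, {D}, {A, B, C, E}, S }.
Step 1: 3 new —
  {D, F}  = complement {A, B, C, E}
  {A, B, C, D, E}  = {A, B, C, E} ∪ {D}
  {A, B, C, E, F}  = complement {D}
Step 2 adds 1:
  {F}  = complement {A, B, C, D, E}
Step 3: already closed under ᶜ and ∪.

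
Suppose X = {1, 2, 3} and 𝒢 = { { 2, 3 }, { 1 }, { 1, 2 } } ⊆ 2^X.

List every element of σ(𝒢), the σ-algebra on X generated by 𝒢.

σ(𝒢) = { ∅, { 1 }, { 2 }, { 3 }, { 1, 2 }, { 1, 3 }, { 2, 3 }, X }

Trace:
Begin from { ∅, { 1 }, { 1, 2 }, { 2, 3 }, X } (that is, 𝒢 plus ∅ and X).
Step 1. New:
  { 3 }  = ᶜ of { 1, 2 }
  [6 total]
Step 2: 1 new —
  { 1, 3 }  = { 3 } ∪ { 1 }
  [7 total]
Step 3 adds 1:
  { 2 }  = ᶜ of { 1, 3 }
  [8 total]
Step 4: no new sets; the family is a σ-algebra.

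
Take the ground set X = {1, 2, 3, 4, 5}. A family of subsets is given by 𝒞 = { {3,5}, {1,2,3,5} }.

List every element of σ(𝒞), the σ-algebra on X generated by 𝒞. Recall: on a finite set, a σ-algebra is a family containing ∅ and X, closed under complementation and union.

σ(𝒞) (8 sets): { {}, {4}, {1,2}, {3,5}, {1,2,4}, {3,4,5}, {1,2,3,5}, X }

Working:
Seed the family with 𝒞 together with ∅ and X: { {}, {3,5}, {1,2,3,5}, X }.
Step 1 adds 2:
  {4}  = ᶜ of {1,2,3,5}
  {1,2,4}  = ᶜ of {3,5}
  — 6 sets.
Step 2: +1 →
  {3,4,5}  = {4} ∪ {3,5}
  — 7 sets.
Step 3. New:
  {1,2}  = ᶜ of {3,4,5}
  — 8 sets.
Step 4: closed — nothing new.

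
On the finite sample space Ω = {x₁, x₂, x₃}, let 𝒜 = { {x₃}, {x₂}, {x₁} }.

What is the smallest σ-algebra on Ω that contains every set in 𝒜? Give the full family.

Initial family (5 sets): { {}, {x₁}, {x₂}, {x₃}, Ω }.
Pass 1: 3 new —
  {x₁,x₂}  = complement {x₃}
  {x₁,x₃}  = complement {x₂}
  {x₂,x₃}  = complement {x₁}
  — 8 sets.
Pass 2: stable.

|σ(𝒜)| = 8.  σ(𝒜) = { {}, {x₁}, {x₂}, {x₃}, {x₁,x₂}, {x₁,x₃}, {x₂,x₃}, Ω }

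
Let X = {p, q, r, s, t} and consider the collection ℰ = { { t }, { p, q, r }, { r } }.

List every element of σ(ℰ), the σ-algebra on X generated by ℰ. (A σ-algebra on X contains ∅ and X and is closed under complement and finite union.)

σ(ℰ) = { {}, { r }, { s }, { t }, { p, q }, { r, s }, { r, t }, { s, t }, { p, q, r }, { p, q, s }, { p, q, t }, { r, s, t }, { p, q, r, s }, { p, q, r, t }, { p, q, s, t }, X }

Trace:
Seed the family with ℰ together with ∅ and X: { {}, { r }, { t }, { p, q, r }, X }.
Iteration 1 adds 5:
  { r, t }  = { r } ∪ { t }
  { s, t }  = { p, q, r }ᶜ
  { p, q, r, s }  = { t }ᶜ
  { p, q, r, t }  = { p, q, r } ∪ { t }
  { p, q, s, t }  = { r }ᶜ
Iteration 2: 3 new —
  { s }  = { p, q, r, t }ᶜ
  { p, q, s }  = { r, t }ᶜ
  { r, s, t }  = { s, t } ∪ { r }
Iteration 3 (2 new):
  { p, q }  = { r, s, t }ᶜ
  { r, s }  = { r } ∪ { s }
Iteration 4 (1 new):
  { p, q, t }  = { r, s }ᶜ
After Iteration 5 the family is unchanged; done.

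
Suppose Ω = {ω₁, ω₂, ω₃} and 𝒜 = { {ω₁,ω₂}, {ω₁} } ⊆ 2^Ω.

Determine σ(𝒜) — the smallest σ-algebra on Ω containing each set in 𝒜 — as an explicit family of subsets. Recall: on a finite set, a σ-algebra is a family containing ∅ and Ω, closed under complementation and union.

Seed the family with 𝒜 together with ∅ and Ω: { ∅, {ω₁}, {ω₁,ω₂}, Ω }.
Round 1 (2 new):
  {ω₃}  = ᶜ of {ω₁,ω₂}
  {ω₂,ω₃}  = ᶜ of {ω₁}
  (now 6)
Round 2 adds 1:
  {ω₁,ω₃}  = {ω₃} ∪ {ω₁}
  (now 7)
Round 3 adds 1:
  {ω₂}  = ᶜ of {ω₁,ω₃}
  (now 8)
After Round 4 the family is unchanged; done.

Therefore σ(𝒜) = { ∅, {ω₁}, {ω₂}, {ω₃}, {ω₁,ω₂}, {ω₁,ω₃}, {ω₂,ω₃}, Ω } (|σ(𝒜)| = 8).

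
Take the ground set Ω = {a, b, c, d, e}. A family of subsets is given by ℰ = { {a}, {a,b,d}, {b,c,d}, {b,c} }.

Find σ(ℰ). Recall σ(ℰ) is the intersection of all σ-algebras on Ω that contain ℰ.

σ(ℰ) = { {}, {a}, {b}, {c}, {d}, {e}, {a,b}, {a,c}, {a,d}, {a,e}, {b,c}, {b,d}, {b,e}, {c,d}, {c,e}, {d,e}, {a,b,c}, {a,b,d}, {a,b,e}, {a,c,d}, {a,c,e}, {a,d,e}, {b,c,d}, {b,c,e}, {b,d,e}, {c,d,e}, {a,b,c,d}, {a,b,c,e}, {a,b,d,e}, {a,c,d,e}, {b,c,d,e}, Ω }

Working:
Start: ℰ ∪ {∅, Ω} = { {}, {a}, {b,c}, {a,b,d}, {b,c,d}, Ω }.
Round 1: 6 new —
  {a,e}  = complement {b,c,d}
  {c,e}  = complement {a,b,d}
  {a,b,c}  = {b,c} ∪ {a}
  {a,d,e}  = complement {b,c}
  {a,b,c,d}  = {b,c,d} ∪ {a,b,d}
  {b,c,d,e}  = complement {a}
  (now 12)
Round 2 (7 new):
  {e}  = complement {a,b,c,d}
  {d,e}  = complement {a,b,c}
  {a,c,e}  = {a,e} ∪ {c,e}
  {b,c,e}  = {b,c} ∪ {c,e}
  {a,b,c,e}  = {a,b,c} ∪ {a,e}
  {a,b,d,e}  = {a,d,e} ∪ {a,b,d}
  {a,c,d,e}  = {a,d,e} ∪ {c,e}
  (now 19)
Round 3 (6 new):
  {b}  = complement {a,c,d,e}
  {c}  = complement {a,b,d,e}
  {d}  = complement {a,b,c,e}
  {a,d}  = complement {b,c,e}
  {b,d}  = complement {a,c,e}
  {c,d,e}  = {d,e} ∪ {c,e}
  (now 25)
Round 4: 7 new —
  {a,b}  = complement {c,d,e}
  {a,c}  = {c} ∪ {a}
  {b,e}  = {b} ∪ {e}
  {c,d}  = {c} ∪ {d}
  {a,b,e}  = {b} ∪ {a,e}
  {a,c,d}  = {c} ∪ {a,d}
  {b,d,e}  = {b} ∪ {d,e}
  (now 32)
Round 5: stable.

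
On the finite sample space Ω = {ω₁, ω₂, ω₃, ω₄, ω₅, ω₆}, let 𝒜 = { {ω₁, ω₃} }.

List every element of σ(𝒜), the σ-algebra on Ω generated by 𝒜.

Start: 𝒜 ∪ {∅, Ω} = { {}, {ω₁, ω₃}, Ω }.
Round 1 (1 new):
  {ω₂, ω₄, ω₅, ω₆}  = {ω₁, ω₃}ᶜ
  |family| = 4
Round 2 adds nothing — fixpoint reached.

Hence σ(𝒜) has 4 members: { {}, {ω₁, ω₃}, {ω₂, ω₄, ω₅, ω₆}, Ω }.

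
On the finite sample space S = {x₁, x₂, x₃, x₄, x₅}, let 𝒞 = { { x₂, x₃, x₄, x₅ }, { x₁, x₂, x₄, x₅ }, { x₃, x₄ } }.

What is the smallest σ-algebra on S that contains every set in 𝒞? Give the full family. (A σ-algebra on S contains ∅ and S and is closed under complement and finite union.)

Start: 𝒞 ∪ {∅, S} = { ∅, { x₃, x₄ }, { x₁, x₂, x₄, x₅ }, { x₂, x₃, x₄, x₅ }, S }.
Iteration 1. New:
  { x₁ }  = ᶜ of { x₂, x₃, x₄, x₅ }
  { x₃ }  = ᶜ of { x₁, x₂, x₄, x₅ }
  { x₁, x₂, x₅ }  = ᶜ of { x₃, x₄ }
  [8 total]
Iteration 2. New:
  { x₁, x₃ }  = { x₃ } ∪ { x₁ }
  { x₁, x₃, x₄ }  = { x₃, x₄ } ∪ { x₁ }
  { x₁, x₂, x₃, x₅ }  = { x₃ } ∪ { x₁, x₂, x₅ }
  [11 total]
Iteration 3: 3 new —
  { x₄ }  = ᶜ of { x₁, x₂, x₃, x₅ }
  { x₂, x₅ }  = ᶜ of { x₁, x₃, x₄ }
  { x₂, x₄, x₅ }  = ᶜ of { x₁, x₃ }
  [14 total]
Iteration 4 adds 2:
  { x₁, x₄ }  = { x₄ } ∪ { x₁ }
  { x₂, x₃, x₅ }  = { x₃ } ∪ { x₂, x₅ }
  [16 total]
Iteration 5: no new sets; the family is a σ-algebra.

Therefore σ(𝒞) = { ∅, { x₁ }, { x₃ }, { x₄ }, { x₁, x₃ }, { x₁, x₄ }, { x₂, x₅ }, { x₃, x₄ }, { x₁, x₂, x₅ }, { x₁, x₃, x₄ }, { x₂, x₃, x₅ }, { x₂, x₄, x₅ }, { x₁, x₂, x₃, x₅ }, { x₁, x₂, x₄, x₅ }, { x₂, x₃, x₄, x₅ }, S } (|σ(𝒞)| = 16).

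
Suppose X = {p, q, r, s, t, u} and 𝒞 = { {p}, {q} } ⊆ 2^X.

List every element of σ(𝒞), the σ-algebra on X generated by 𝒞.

Initial family (4 sets): { ∅, {p}, {q}, X }.
Step 1 adds 3:
  {p,q}  = {q} ∪ {p}
  {p,r,s,t,u}  = ᶜ of {q}
  {q,r,s,t,u}  = ᶜ of {p}
  [7 total]
Step 2 adds 1:
  {r,s,t,u}  = ᶜ of {p,q}
  [8 total]
Step 3: already closed under ᶜ and ∪.

Therefore σ(𝒞) = { ∅, {p}, {q}, {p,q}, {r,s,t,u}, {p,r,s,t,u}, {q,r,s,t,u}, X } (|σ(𝒞)| = 8).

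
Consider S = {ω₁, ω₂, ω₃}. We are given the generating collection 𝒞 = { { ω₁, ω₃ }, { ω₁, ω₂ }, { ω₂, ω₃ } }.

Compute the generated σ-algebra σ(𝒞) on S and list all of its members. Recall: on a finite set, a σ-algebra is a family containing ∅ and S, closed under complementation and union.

Start: 𝒞 ∪ {∅, S} = { ∅, { ω₁, ω₂ }, { ω₁, ω₃ }, { ω₂, ω₃ }, S }.
Step 1: 3 new —
  { ω₁ }  = complement { ω₂, ω₃ }
  { ω₂ }  = complement { ω₁, ω₃ }
  { ω₃ }  = complement { ω₁, ω₂ }
  (now 8)
Step 2 adds nothing — fixpoint reached.

|σ(𝒞)| = 8.  σ(𝒞) = { ∅, { ω₁ }, { ω₂ }, { ω₃ }, { ω₁, ω₂ }, { ω₁, ω₃ }, { ω₂, ω₃ }, S }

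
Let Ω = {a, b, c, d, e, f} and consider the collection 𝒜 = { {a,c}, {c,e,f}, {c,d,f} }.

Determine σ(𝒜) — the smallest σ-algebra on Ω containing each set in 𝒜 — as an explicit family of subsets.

Answer: σ(𝒜) = { {}, {a}, {b}, {c}, {d}, {e}, {f}, {a,b}, {a,c}, {a,d}, {a,e}, {a,f}, {b,c}, {b,d}, {b,e}, {b,f}, {c,d}, {c,e}, {c,f}, {d,e}, {d,f}, {e,f}, {a,b,c}, {a,b,d}, {a,b,e}, {a,b,f}, {a,c,d}, {a,c,e}, {a,c,f}, {a,d,e}, {a,d,f}, {a,e,f}, {b,c,d}, {b,c,e}, {b,c,f}, {b,d,e}, {b,d,f}, {b,e,f}, {c,d,e}, {c,d,f}, {c,e,f}, {d,e,f}, {a,b,c,d}, {a,b,c,e}, {a,b,c,f}, {a,b,d,e}, {a,b,d,f}, {a,b,e,f}, {a,c,d,e}, {a,c,d,f}, {a,c,e,f}, {a,d,e,f}, {b,c,d,e}, {b,c,d,f}, {b,c,e,f}, {b,d,e,f}, {c,d,e,f}, {a,b,c,d,e}, {a,b,c,d,f}, {a,b,c,e,f}, {a,b,d,e,f}, {a,c,d,e,f}, {b,c,d,e,f}, Ω }

Working:
Begin from { {}, {a,c}, {c,d,f}, {c,e,f}, Ω } (that is, 𝒜 plus ∅ and Ω).
Round 1 adds 6:
  {a,b,d}  = Ω∖{c,e,f}
  {a,b,e}  = Ω∖{c,d,f}
  {a,c,d,f}  = {a,c} ∪ {c,d,f}
  {a,c,e,f}  = {a,c} ∪ {c,e,f}
  {b,d,e,f}  = Ω∖{a,c}
  {c,d,e,f}  = {c,e,f} ∪ {c,d,f}
Round 2 (11 new):
  {a,b}  = Ω∖{c,d,e,f}
  {b,d}  = Ω∖{a,c,e,f}
  {b,e}  = Ω∖{a,c,d,f}
  {a,b,c,d}  = {a,b,d} ∪ {a,c}
  {a,b,c,e}  = {a,b,e} ∪ {a,c}
  {a,b,d,e}  = {a,b,d} ∪ {a,b,e}
  {a,b,c,d,f}  = {a,b,d} ∪ {a,c,d,f}
  {a,b,c,e,f}  = {a,c,e,f} ∪ {a,b,e}
  {a,b,d,e,f}  = {a,b,d} ∪ {b,d,e,f}
  {a,c,d,e,f}  = {a,c,e,f} ∪ {c,d,e,f}
  {b,c,d,e,f}  = {c,d,e,f} ∪ {b,d,e,f}
Round 3: 13 new —
  {a}  = Ω∖{b,c,d,e,f}
  {b}  = Ω∖{a,c,d,e,f}
  {c}  = Ω∖{a,b,d,e,f}
  {d}  = Ω∖{a,b,c,e,f}
  {e}  = Ω∖{a,b,c,d,f}
  {c,f}  = Ω∖{a,b,d,e}
  {d,f}  = Ω∖{a,b,c,e}
  {e,f}  = Ω∖{a,b,c,d}
  {a,b,c}  = {a,c} ∪ {a,b}
  {b,d,e}  = {b,e} ∪ {b,d}
  {b,c,d,f}  = {c,d,f} ∪ {b,d}
  {b,c,e,f}  = {b,e} ∪ {c,e,f}
  {a,b,c,d,e}  = {b,e} ∪ {a,b,c,d}
Round 4 (22 new):
  {f}  = Ω∖{a,b,c,d,e}
  {a,d}  = Ω∖{b,c,e,f}
  {a,e}  = Ω∖{b,c,d,f}
  {b,c}  = {b} ∪ {c}
  {c,d}  = {c} ∪ {d}
  {c,e}  = {e} ∪ {c}
  {d,e}  = {e} ∪ {d}
  {a,c,d}  = {a,c} ∪ {d}
  {a,c,e}  = {e} ∪ {a,c}
  {a,c,f}  = Ω∖{b,d,e}
  {a,d,f}  = {a} ∪ {d,f}
  {a,e,f}  = {e,f} ∪ {a}
  {b,c,d}  = {c} ∪ {b,d}
  {b,c,e}  = {b,e} ∪ {c}
  {b,c,f}  = {b} ∪ {c,f}
  {b,d,f}  = {b} ∪ {d,f}
  {b,e,f}  = {b,e} ∪ {e,f}
  {d,e,f}  = Ω∖{a,b,c}
  {a,b,c,f}  = {a,b,c} ∪ {c,f}
  {a,b,d,f}  = {a,b} ∪ {d,f}
  {a,b,e,f}  = {e,f} ∪ {a,b}
  {b,c,d,e}  = {c} ∪ {b,d,e}
Round 5 (7 new):
  {a,f}  = Ω∖{b,c,d,e}
  {b,f}  = {b} ∪ {f}
  {a,b,f}  = {a,b} ∪ {f}
  {a,d,e}  = Ω∖{b,c,f}
  {c,d,e}  = {c,d} ∪ {d,e}
  {a,c,d,e}  = {c,d} ∪ {a,c,e}
  {a,d,e,f}  = Ω∖{b,c}
Round 6: no new sets; the family is a σ-algebra.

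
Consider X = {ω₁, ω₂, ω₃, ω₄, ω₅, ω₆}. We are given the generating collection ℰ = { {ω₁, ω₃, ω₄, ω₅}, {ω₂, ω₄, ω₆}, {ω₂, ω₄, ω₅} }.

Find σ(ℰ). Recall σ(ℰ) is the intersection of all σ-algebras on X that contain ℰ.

|σ(ℰ)| = 32.  σ(ℰ) = { {}, {ω₂}, {ω₄}, {ω₅}, {ω₆}, {ω₁, ω₃}, {ω₂, ω₄}, {ω₂, ω₅}, {ω₂, ω₆}, {ω₄, ω₅}, {ω₄, ω₆}, {ω₅, ω₆}, {ω₁, ω₂, ω₃}, {ω₁, ω₃, ω₄}, {ω₁, ω₃, ω₅}, {ω₁, ω₃, ω₆}, {ω₂, ω₄, ω₅}, {ω₂, ω₄, ω₆}, {ω₂, ω₅, ω₆}, {ω₄, ω₅, ω₆}, {ω₁, ω₂, ω₃, ω₄}, {ω₁, ω₂, ω₃, ω₅}, {ω₁, ω₂, ω₃, ω₆}, {ω₁, ω₃, ω₄, ω₅}, {ω₁, ω₃, ω₄, ω₆}, {ω₁, ω₃, ω₅, ω₆}, {ω₂, ω₄, ω₅, ω₆}, {ω₁, ω₂, ω₃, ω₄, ω₅}, {ω₁, ω₂, ω₃, ω₄, ω₆}, {ω₁, ω₂, ω₃, ω₅, ω₆}, {ω₁, ω₃, ω₄, ω₅, ω₆}, X }

Check:
Take S₀ = ℰ ∪ {∅, X} = { {}, {ω₂, ω₄, ω₅}, {ω₂, ω₄, ω₆}, {ω₁, ω₃, ω₄, ω₅}, X }.
Step 1 (5 new):
  {ω₂, ω₆}  = X∖{ω₁, ω₃, ω₄, ω₅}
  {ω₁, ω₃, ω₅}  = X∖{ω₂, ω₄, ω₆}
  {ω₁, ω₃, ω₆}  = X∖{ω₂, ω₄, ω₅}
  {ω₂, ω₄, ω₅, ω₆}  = {ω₂, ω₄, ω₆} ∪ {ω₂, ω₄, ω₅}
  {ω₁, ω₂, ω₃, ω₄, ω₅}  = {ω₁, ω₃, ω₄, ω₅} ∪ {ω₂, ω₄, ω₅}
  (now 10)
Step 2 adds 7:
  {ω₆}  = X∖{ω₁, ω₂, ω₃, ω₄, ω₅}
  {ω₁, ω₃}  = X∖{ω₂, ω₄, ω₅, ω₆}
  {ω₁, ω₂, ω₃, ω₆}  = {ω₁, ω₃, ω₆} ∪ {ω₂, ω₆}
  {ω₁, ω₃, ω₅, ω₆}  = {ω₁, ω₃, ω₆} ∪ {ω₁, ω₃, ω₅}
  {ω₁, ω₂, ω₃, ω₄, ω₆}  = {ω₂, ω₄, ω₆} ∪ {ω₁, ω₃, ω₆}
  {ω₁, ω₂, ω₃, ω₅, ω₆}  = {ω₁, ω₃, ω₅} ∪ {ω₂, ω₆}
  {ω₁, ω₃, ω₄, ω₅, ω₆}  = {ω₁, ω₃, ω₆} ∪ {ω₁, ω₃, ω₄, ω₅}
  (now 17)
Step 3: 5 new —
  {ω₂}  = X∖{ω₁, ω₃, ω₄, ω₅, ω₆}
  {ω₄}  = X∖{ω₁, ω₂, ω₃, ω₅, ω₆}
  {ω₅}  = X∖{ω₁, ω₂, ω₃, ω₄, ω₆}
  {ω₂, ω₄}  = X∖{ω₁, ω₃, ω₅, ω₆}
  {ω₄, ω₅}  = X∖{ω₁, ω₂, ω₃, ω₆}
  (now 22)
Step 4: 10 new —
  {ω₂, ω₅}  = {ω₂} ∪ {ω₅}
  {ω₄, ω₆}  = {ω₆} ∪ {ω₄}
  {ω₅, ω₆}  = {ω₆} ∪ {ω₅}
  {ω₁, ω₂, ω₃}  = {ω₂} ∪ {ω₁, ω₃}
  {ω₁, ω₃, ω₄}  = {ω₁, ω₃} ∪ {ω₄}
  {ω₂, ω₅, ω₆}  = {ω₂, ω₆} ∪ {ω₅}
  {ω₄, ω₅, ω₆}  = {ω₆} ∪ {ω₄, ω₅}
  {ω₁, ω₂, ω₃, ω₄}  = {ω₁, ω₃} ∪ {ω₂, ω₄}
  {ω₁, ω₂, ω₃, ω₅}  = {ω₁, ω₃, ω₅} ∪ {ω₂}
  {ω₁, ω₃, ω₄, ω₆}  = {ω₁, ω₃, ω₆} ∪ {ω₄}
  (now 32)
After Step 5 the family is unchanged; done.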